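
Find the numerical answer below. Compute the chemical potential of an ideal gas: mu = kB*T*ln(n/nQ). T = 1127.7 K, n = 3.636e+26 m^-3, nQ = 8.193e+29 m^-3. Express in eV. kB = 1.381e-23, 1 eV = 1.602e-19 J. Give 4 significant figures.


Step 1: n/nQ = 3.636e+26/8.193e+29 = 0.0004438
Step 2: ln(n/nQ) = -7.72
Step 3: mu = kB*T*ln(n/nQ) = 1.557e-20*-7.72 = -1.202e-19 J
Step 4: Convert to eV: -1.202e-19/1.602e-19 = -0.7505 eV

-0.7505


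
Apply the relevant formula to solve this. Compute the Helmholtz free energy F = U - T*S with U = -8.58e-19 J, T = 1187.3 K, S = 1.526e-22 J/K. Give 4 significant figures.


Step 1: T*S = 1187.3 * 1.526e-22 = 1.812e-19 J
Step 2: F = U - T*S = -8.58e-19 - 1.812e-19
Step 3: F = -1.039e-18 J

-1.039e-18


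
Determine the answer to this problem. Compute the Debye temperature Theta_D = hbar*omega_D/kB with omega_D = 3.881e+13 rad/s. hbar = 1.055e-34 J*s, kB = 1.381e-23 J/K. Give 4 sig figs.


Step 1: hbar*omega_D = 1.055e-34 * 3.881e+13 = 4.094e-21 J
Step 2: Theta_D = 4.094e-21 / 1.381e-23
Step 3: Theta_D = 296.5 K

296.5


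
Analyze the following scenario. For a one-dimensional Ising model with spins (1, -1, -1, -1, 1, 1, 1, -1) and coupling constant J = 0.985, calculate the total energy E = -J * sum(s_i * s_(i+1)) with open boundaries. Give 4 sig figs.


Step 1: Nearest-neighbor products: -1, 1, 1, -1, 1, 1, -1
Step 2: Sum of products = 1
Step 3: E = -0.985 * 1 = -0.985

-0.985


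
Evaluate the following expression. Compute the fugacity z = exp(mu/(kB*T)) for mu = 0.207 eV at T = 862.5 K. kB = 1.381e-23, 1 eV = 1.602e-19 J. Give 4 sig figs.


Step 1: Convert mu to Joules: 0.207*1.602e-19 = 3.316e-20 J
Step 2: kB*T = 1.381e-23*862.5 = 1.191e-20 J
Step 3: mu/(kB*T) = 2.784
Step 4: z = exp(2.784) = 16.18

16.18


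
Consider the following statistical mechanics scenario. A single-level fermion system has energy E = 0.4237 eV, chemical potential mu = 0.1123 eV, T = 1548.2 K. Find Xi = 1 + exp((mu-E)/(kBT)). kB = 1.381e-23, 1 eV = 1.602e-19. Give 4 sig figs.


Step 1: (mu - E) = 0.1123 - 0.4237 = -0.3114 eV
Step 2: x = (mu-E)*eV/(kB*T) = -0.3114*1.602e-19/(1.381e-23*1548.2) = -2.333
Step 3: exp(x) = 0.09698
Step 4: Xi = 1 + 0.09698 = 1.097

1.097


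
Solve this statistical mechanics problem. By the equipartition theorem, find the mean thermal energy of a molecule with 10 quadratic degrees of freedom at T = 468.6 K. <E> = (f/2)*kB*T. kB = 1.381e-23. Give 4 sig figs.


Step 1: f/2 = 10/2 = 5
Step 2: kB*T = 1.381e-23 * 468.6 = 6.471e-21
Step 3: <E> = 5 * 6.471e-21 = 3.236e-20 J

3.236e-20


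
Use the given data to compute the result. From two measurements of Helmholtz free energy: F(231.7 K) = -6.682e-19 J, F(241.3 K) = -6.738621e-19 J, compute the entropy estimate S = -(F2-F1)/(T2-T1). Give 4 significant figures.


Step 1: dF = F2 - F1 = -6.738621e-19 - (-6.682e-19) = -5.6621e-21 J
Step 2: dT = T2 - T1 = 241.3 - 231.7 = 9.6 K
Step 3: S = -dF/dT = -(-5.6621e-21)/9.6 = 5.898e-22 J/K

5.898e-22


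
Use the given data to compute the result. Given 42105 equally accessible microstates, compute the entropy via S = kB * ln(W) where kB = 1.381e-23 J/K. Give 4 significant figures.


Step 1: ln(W) = ln(42105) = 10.65
Step 2: S = kB * ln(W) = 1.381e-23 * 10.65
Step 3: S = 1.47e-22 J/K

1.47e-22


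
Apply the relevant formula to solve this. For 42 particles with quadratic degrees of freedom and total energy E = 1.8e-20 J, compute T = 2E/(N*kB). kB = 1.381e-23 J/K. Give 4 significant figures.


Step 1: Numerator = 2*E = 2*1.8e-20 = 3.6e-20 J
Step 2: Denominator = N*kB = 42*1.381e-23 = 5.8e-22
Step 3: T = 3.6e-20 / 5.8e-22 = 62.07 K

62.07


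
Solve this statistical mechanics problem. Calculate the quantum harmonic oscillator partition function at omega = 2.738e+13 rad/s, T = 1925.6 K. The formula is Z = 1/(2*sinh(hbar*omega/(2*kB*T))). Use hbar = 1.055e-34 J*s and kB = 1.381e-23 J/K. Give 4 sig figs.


Step 1: Compute x = hbar*omega/(kB*T) = 1.055e-34*2.738e+13/(1.381e-23*1925.6) = 0.1086
Step 2: x/2 = 0.05431
Step 3: sinh(x/2) = 0.05434
Step 4: Z = 1/(2*0.05434) = 9.202

9.202


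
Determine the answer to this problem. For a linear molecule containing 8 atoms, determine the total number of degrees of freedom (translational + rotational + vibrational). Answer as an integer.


Step 1: Translational DOF = 3
Step 2: Rotational DOF (linear) = 2
Step 3: Vibrational DOF = 3*8 - 5 = 19
Step 4: Total = 3 + 2 + 19 = 24

24


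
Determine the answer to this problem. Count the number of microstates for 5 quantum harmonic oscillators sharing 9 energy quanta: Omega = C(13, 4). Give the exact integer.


Step 1: Use binomial coefficient C(13, 4)
Step 2: Numerator = 13! / 9!
Step 3: Denominator = 4!
Step 4: Omega = 715

715


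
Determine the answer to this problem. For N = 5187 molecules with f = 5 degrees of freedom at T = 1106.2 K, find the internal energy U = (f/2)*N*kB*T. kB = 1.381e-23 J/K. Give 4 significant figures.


Step 1: f/2 = 5/2 = 2.5
Step 2: N*kB*T = 5187*1.381e-23*1106.2 = 7.924e-17
Step 3: U = 2.5 * 7.924e-17 = 1.981e-16 J

1.981e-16


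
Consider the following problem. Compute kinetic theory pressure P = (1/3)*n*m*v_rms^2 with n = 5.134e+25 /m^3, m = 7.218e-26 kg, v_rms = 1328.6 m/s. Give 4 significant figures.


Step 1: v_rms^2 = 1328.6^2 = 1.765e+06
Step 2: n*m = 5.134e+25*7.218e-26 = 3.706
Step 3: P = (1/3)*3.706*1.765e+06 = 2.18e+06 Pa

2.18e+06


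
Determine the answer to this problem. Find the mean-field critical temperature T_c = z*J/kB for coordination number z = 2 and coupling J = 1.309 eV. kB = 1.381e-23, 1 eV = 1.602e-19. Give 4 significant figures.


Step 1: z*J = 2*1.309 = 2.618 eV
Step 2: Convert to Joules: 2.618*1.602e-19 = 4.194e-19 J
Step 3: T_c = 4.194e-19 / 1.381e-23 = 3.037e+04 K

3.037e+04


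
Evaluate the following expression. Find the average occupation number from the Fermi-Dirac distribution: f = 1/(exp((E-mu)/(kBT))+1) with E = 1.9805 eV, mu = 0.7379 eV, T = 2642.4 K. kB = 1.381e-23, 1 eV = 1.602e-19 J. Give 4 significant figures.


Step 1: (E - mu) = 1.9805 - 0.7379 = 1.243 eV
Step 2: Convert: (E-mu)*eV = 1.991e-19 J
Step 3: x = (E-mu)*eV/(kB*T) = 5.455
Step 4: f = 1/(exp(5.455)+1) = 0.004256

0.004256


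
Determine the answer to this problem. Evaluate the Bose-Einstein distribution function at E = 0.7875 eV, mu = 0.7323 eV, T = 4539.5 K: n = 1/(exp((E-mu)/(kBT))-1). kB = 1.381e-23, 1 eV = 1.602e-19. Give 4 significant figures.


Step 1: (E - mu) = 0.0552 eV
Step 2: x = (E-mu)*eV/(kB*T) = 0.0552*1.602e-19/(1.381e-23*4539.5) = 0.1411
Step 3: exp(x) = 1.151
Step 4: n = 1/(exp(x)-1) = 6.601

6.601


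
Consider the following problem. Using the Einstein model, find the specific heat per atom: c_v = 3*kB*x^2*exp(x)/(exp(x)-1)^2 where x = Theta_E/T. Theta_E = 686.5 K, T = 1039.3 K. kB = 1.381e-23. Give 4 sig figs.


Step 1: x = Theta_E/T = 686.5/1039.3 = 0.6605
Step 2: x^2 = 0.4363
Step 3: exp(x) = 1.936
Step 4: c_v = 3*1.381e-23*0.4363*1.936/(1.936-1)^2 = 3.996e-23

3.996e-23


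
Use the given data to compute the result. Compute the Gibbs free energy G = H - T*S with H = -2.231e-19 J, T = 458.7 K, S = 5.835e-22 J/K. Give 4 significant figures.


Step 1: T*S = 458.7 * 5.835e-22 = 2.677e-19 J
Step 2: G = H - T*S = -2.231e-19 - 2.677e-19
Step 3: G = -4.908e-19 J

-4.908e-19


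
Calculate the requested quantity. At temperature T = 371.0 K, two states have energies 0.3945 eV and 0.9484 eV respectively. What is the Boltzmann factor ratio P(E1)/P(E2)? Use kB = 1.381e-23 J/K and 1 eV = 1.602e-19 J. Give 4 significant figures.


Step 1: Compute energy difference dE = E1 - E2 = 0.3945 - 0.9484 = -0.5539 eV
Step 2: Convert to Joules: dE_J = -0.5539 * 1.602e-19 = -8.873e-20 J
Step 3: Compute exponent = -dE_J / (kB * T) = -(-8.873e-20) / (1.381e-23 * 371.0) = 17.32
Step 4: P(E1)/P(E2) = exp(17.32) = 3.324e+07

3.324e+07


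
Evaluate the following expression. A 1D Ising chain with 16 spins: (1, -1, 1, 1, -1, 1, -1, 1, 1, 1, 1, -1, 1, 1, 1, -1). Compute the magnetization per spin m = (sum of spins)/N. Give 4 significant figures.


Step 1: Count up spins (+1): 11, down spins (-1): 5
Step 2: Total magnetization M = 11 - 5 = 6
Step 3: m = M/N = 6/16 = 0.375

0.375


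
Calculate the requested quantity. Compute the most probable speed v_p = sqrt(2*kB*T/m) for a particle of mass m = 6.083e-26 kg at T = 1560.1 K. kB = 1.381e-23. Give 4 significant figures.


Step 1: Numerator = 2*kB*T = 2*1.381e-23*1560.1 = 4.309e-20
Step 2: Ratio = 4.309e-20 / 6.083e-26 = 7.084e+05
Step 3: v_p = sqrt(7.084e+05) = 841.6 m/s

841.6


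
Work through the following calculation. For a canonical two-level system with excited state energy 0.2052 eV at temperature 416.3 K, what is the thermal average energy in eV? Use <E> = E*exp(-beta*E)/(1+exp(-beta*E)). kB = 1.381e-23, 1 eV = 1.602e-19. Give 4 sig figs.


Step 1: beta*E = 0.2052*1.602e-19/(1.381e-23*416.3) = 5.718
Step 2: exp(-beta*E) = 0.003286
Step 3: <E> = 0.2052*0.003286/(1+0.003286) = 0.0006722 eV

0.0006722


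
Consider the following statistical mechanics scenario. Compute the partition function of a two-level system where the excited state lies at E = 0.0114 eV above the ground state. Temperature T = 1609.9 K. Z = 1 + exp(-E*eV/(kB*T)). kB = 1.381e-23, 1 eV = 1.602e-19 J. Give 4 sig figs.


Step 1: Compute beta*E = E*eV/(kB*T) = 0.0114*1.602e-19/(1.381e-23*1609.9) = 0.08214
Step 2: exp(-beta*E) = exp(-0.08214) = 0.9211
Step 3: Z = 1 + 0.9211 = 1.921

1.921


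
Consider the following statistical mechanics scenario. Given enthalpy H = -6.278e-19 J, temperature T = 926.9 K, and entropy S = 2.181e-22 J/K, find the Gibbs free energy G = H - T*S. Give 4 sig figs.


Step 1: T*S = 926.9 * 2.181e-22 = 2.022e-19 J
Step 2: G = H - T*S = -6.278e-19 - 2.022e-19
Step 3: G = -8.3e-19 J

-8.3e-19


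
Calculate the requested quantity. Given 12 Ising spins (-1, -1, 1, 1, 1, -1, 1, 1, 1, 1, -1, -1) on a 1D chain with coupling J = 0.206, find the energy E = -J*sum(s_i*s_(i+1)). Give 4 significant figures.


Step 1: Nearest-neighbor products: 1, -1, 1, 1, -1, -1, 1, 1, 1, -1, 1
Step 2: Sum of products = 3
Step 3: E = -0.206 * 3 = -0.618

-0.618


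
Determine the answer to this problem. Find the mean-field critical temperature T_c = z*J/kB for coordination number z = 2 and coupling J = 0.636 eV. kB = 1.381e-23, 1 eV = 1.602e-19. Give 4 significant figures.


Step 1: z*J = 2*0.636 = 1.272 eV
Step 2: Convert to Joules: 1.272*1.602e-19 = 2.038e-19 J
Step 3: T_c = 2.038e-19 / 1.381e-23 = 1.476e+04 K

1.476e+04


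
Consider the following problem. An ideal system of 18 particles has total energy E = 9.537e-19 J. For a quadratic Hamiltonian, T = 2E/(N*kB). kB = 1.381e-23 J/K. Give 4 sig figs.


Step 1: Numerator = 2*E = 2*9.537e-19 = 1.907e-18 J
Step 2: Denominator = N*kB = 18*1.381e-23 = 2.486e-22
Step 3: T = 1.907e-18 / 2.486e-22 = 7673 K

7673


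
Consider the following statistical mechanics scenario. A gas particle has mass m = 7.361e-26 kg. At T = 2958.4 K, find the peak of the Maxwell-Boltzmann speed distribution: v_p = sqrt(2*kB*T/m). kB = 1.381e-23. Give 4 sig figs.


Step 1: Numerator = 2*kB*T = 2*1.381e-23*2958.4 = 8.171e-20
Step 2: Ratio = 8.171e-20 / 7.361e-26 = 1.11e+06
Step 3: v_p = sqrt(1.11e+06) = 1054 m/s

1054


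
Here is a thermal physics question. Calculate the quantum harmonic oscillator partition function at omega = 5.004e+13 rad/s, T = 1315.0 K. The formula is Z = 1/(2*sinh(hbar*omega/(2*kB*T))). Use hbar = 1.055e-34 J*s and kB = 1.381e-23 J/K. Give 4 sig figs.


Step 1: Compute x = hbar*omega/(kB*T) = 1.055e-34*5.004e+13/(1.381e-23*1315.0) = 0.2907
Step 2: x/2 = 0.1454
Step 3: sinh(x/2) = 0.1459
Step 4: Z = 1/(2*0.1459) = 3.428

3.428


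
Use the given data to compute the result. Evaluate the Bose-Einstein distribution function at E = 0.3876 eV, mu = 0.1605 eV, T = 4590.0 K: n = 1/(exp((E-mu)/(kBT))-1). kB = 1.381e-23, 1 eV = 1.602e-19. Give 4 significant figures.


Step 1: (E - mu) = 0.2271 eV
Step 2: x = (E-mu)*eV/(kB*T) = 0.2271*1.602e-19/(1.381e-23*4590.0) = 0.5739
Step 3: exp(x) = 1.775
Step 4: n = 1/(exp(x)-1) = 1.29

1.29


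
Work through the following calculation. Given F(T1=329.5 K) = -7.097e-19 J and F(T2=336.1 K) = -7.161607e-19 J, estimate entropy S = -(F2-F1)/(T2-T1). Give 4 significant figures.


Step 1: dF = F2 - F1 = -7.161607e-19 - (-7.097e-19) = -6.4607e-21 J
Step 2: dT = T2 - T1 = 336.1 - 329.5 = 6.6 K
Step 3: S = -dF/dT = -(-6.4607e-21)/6.6 = 9.789e-22 J/K

9.789e-22


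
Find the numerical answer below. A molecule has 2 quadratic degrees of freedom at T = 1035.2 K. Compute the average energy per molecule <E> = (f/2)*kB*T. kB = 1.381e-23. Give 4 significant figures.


Step 1: f/2 = 2/2 = 1
Step 2: kB*T = 1.381e-23 * 1035.2 = 1.43e-20
Step 3: <E> = 1 * 1.43e-20 = 1.43e-20 J

1.43e-20


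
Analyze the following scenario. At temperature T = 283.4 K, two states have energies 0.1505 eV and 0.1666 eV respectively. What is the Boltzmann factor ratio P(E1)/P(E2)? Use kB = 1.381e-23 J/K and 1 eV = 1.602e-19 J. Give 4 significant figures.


Step 1: Compute energy difference dE = E1 - E2 = 0.1505 - 0.1666 = -0.0161 eV
Step 2: Convert to Joules: dE_J = -0.0161 * 1.602e-19 = -2.579e-21 J
Step 3: Compute exponent = -dE_J / (kB * T) = -(-2.579e-21) / (1.381e-23 * 283.4) = 0.659
Step 4: P(E1)/P(E2) = exp(0.659) = 1.933

1.933


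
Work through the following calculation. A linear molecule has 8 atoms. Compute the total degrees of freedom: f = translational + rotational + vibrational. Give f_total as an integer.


Step 1: Translational DOF = 3
Step 2: Rotational DOF (linear) = 2
Step 3: Vibrational DOF = 3*8 - 5 = 19
Step 4: Total = 3 + 2 + 19 = 24

24


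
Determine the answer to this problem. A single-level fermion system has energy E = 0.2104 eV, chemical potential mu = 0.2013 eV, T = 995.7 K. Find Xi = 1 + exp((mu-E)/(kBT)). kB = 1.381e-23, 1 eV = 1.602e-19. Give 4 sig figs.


Step 1: (mu - E) = 0.2013 - 0.2104 = -0.0091 eV
Step 2: x = (mu-E)*eV/(kB*T) = -0.0091*1.602e-19/(1.381e-23*995.7) = -0.106
Step 3: exp(x) = 0.8994
Step 4: Xi = 1 + 0.8994 = 1.899

1.899


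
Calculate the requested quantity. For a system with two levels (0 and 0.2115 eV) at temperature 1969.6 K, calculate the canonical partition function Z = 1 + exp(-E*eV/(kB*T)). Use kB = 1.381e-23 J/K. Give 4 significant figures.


Step 1: Compute beta*E = E*eV/(kB*T) = 0.2115*1.602e-19/(1.381e-23*1969.6) = 1.246
Step 2: exp(-beta*E) = exp(-1.246) = 0.2877
Step 3: Z = 1 + 0.2877 = 1.288

1.288


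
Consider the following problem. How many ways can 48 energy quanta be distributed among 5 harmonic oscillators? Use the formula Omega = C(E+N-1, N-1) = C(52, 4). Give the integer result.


Step 1: Use binomial coefficient C(52, 4)
Step 2: Numerator = 52! / 48!
Step 3: Denominator = 4!
Step 4: Omega = 270725

270725


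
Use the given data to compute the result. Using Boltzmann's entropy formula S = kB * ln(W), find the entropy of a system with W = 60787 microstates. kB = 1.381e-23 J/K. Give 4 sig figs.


Step 1: ln(W) = ln(60787) = 11.02
Step 2: S = kB * ln(W) = 1.381e-23 * 11.02
Step 3: S = 1.521e-22 J/K

1.521e-22


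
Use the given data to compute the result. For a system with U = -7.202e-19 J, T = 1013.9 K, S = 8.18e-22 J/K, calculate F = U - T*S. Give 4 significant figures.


Step 1: T*S = 1013.9 * 8.18e-22 = 8.294e-19 J
Step 2: F = U - T*S = -7.202e-19 - 8.294e-19
Step 3: F = -1.55e-18 J

-1.55e-18


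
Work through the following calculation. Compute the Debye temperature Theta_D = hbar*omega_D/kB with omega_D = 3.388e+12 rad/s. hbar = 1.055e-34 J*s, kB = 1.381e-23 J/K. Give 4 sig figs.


Step 1: hbar*omega_D = 1.055e-34 * 3.388e+12 = 3.574e-22 J
Step 2: Theta_D = 3.574e-22 / 1.381e-23
Step 3: Theta_D = 25.88 K

25.88


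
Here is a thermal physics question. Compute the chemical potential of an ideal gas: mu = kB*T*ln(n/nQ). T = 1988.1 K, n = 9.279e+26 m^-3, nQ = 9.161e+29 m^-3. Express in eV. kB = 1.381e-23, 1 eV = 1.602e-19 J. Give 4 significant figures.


Step 1: n/nQ = 9.279e+26/9.161e+29 = 0.001013
Step 2: ln(n/nQ) = -6.895
Step 3: mu = kB*T*ln(n/nQ) = 2.746e-20*-6.895 = -1.893e-19 J
Step 4: Convert to eV: -1.893e-19/1.602e-19 = -1.182 eV

-1.182


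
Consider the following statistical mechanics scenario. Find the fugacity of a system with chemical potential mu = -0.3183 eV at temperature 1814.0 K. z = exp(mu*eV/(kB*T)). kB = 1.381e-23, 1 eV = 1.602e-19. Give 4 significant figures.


Step 1: Convert mu to Joules: -0.3183*1.602e-19 = -5.099e-20 J
Step 2: kB*T = 1.381e-23*1814.0 = 2.505e-20 J
Step 3: mu/(kB*T) = -2.035
Step 4: z = exp(-2.035) = 0.1306

0.1306


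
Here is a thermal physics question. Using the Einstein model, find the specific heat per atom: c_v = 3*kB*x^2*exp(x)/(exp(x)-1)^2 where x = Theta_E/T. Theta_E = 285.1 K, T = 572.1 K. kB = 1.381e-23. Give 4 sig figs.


Step 1: x = Theta_E/T = 285.1/572.1 = 0.4983
Step 2: x^2 = 0.2483
Step 3: exp(x) = 1.646
Step 4: c_v = 3*1.381e-23*0.2483*1.646/(1.646-1)^2 = 4.058e-23

4.058e-23


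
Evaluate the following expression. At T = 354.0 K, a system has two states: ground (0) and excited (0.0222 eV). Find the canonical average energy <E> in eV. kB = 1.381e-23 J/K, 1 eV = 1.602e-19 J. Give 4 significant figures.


Step 1: beta*E = 0.0222*1.602e-19/(1.381e-23*354.0) = 0.7275
Step 2: exp(-beta*E) = 0.4831
Step 3: <E> = 0.0222*0.4831/(1+0.4831) = 0.007232 eV

0.007232


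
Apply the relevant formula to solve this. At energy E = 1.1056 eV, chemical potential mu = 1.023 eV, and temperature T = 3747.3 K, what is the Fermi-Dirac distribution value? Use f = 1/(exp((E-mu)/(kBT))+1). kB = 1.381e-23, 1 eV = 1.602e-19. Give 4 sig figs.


Step 1: (E - mu) = 1.1056 - 1.023 = 0.0826 eV
Step 2: Convert: (E-mu)*eV = 1.323e-20 J
Step 3: x = (E-mu)*eV/(kB*T) = 0.2557
Step 4: f = 1/(exp(0.2557)+1) = 0.4364

0.4364


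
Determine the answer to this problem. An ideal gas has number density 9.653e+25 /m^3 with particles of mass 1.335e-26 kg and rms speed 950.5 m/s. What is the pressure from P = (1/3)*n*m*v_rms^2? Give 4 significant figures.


Step 1: v_rms^2 = 950.5^2 = 9.035e+05
Step 2: n*m = 9.653e+25*1.335e-26 = 1.289
Step 3: P = (1/3)*1.289*9.035e+05 = 3.881e+05 Pa

3.881e+05


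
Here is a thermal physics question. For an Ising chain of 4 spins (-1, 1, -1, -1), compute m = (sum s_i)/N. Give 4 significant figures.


Step 1: Count up spins (+1): 1, down spins (-1): 3
Step 2: Total magnetization M = 1 - 3 = -2
Step 3: m = M/N = -2/4 = -0.5

-0.5


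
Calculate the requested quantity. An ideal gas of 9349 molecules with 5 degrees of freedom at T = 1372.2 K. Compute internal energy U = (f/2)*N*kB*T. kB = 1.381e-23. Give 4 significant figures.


Step 1: f/2 = 5/2 = 2.5
Step 2: N*kB*T = 9349*1.381e-23*1372.2 = 1.772e-16
Step 3: U = 2.5 * 1.772e-16 = 4.429e-16 J

4.429e-16


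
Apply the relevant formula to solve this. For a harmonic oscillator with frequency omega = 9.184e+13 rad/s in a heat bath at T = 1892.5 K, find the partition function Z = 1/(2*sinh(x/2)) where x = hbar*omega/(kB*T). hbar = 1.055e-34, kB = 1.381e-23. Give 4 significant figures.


Step 1: Compute x = hbar*omega/(kB*T) = 1.055e-34*9.184e+13/(1.381e-23*1892.5) = 0.3707
Step 2: x/2 = 0.1854
Step 3: sinh(x/2) = 0.1864
Step 4: Z = 1/(2*0.1864) = 2.682

2.682


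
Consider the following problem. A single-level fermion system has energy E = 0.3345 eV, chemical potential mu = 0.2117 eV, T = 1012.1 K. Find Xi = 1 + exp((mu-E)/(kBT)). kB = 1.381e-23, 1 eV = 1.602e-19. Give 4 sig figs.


Step 1: (mu - E) = 0.2117 - 0.3345 = -0.1228 eV
Step 2: x = (mu-E)*eV/(kB*T) = -0.1228*1.602e-19/(1.381e-23*1012.1) = -1.407
Step 3: exp(x) = 0.2448
Step 4: Xi = 1 + 0.2448 = 1.245

1.245


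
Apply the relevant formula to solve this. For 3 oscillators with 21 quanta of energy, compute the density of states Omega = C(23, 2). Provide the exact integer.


Step 1: Use binomial coefficient C(23, 2)
Step 2: Numerator = 23! / 21!
Step 3: Denominator = 2!
Step 4: Omega = 253

253


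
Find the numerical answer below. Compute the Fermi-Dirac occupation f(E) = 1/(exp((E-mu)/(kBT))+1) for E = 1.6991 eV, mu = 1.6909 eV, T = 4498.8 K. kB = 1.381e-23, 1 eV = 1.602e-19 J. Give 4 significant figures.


Step 1: (E - mu) = 1.6991 - 1.6909 = 0.0082 eV
Step 2: Convert: (E-mu)*eV = 1.314e-21 J
Step 3: x = (E-mu)*eV/(kB*T) = 0.02114
Step 4: f = 1/(exp(0.02114)+1) = 0.4947

0.4947


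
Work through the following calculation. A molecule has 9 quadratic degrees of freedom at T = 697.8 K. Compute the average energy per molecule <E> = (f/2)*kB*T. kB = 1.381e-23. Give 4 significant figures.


Step 1: f/2 = 9/2 = 4.5
Step 2: kB*T = 1.381e-23 * 697.8 = 9.637e-21
Step 3: <E> = 4.5 * 9.637e-21 = 4.336e-20 J

4.336e-20


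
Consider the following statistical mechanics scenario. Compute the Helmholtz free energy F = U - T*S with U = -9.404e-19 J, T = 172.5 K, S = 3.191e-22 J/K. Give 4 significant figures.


Step 1: T*S = 172.5 * 3.191e-22 = 5.504e-20 J
Step 2: F = U - T*S = -9.404e-19 - 5.504e-20
Step 3: F = -9.954e-19 J

-9.954e-19


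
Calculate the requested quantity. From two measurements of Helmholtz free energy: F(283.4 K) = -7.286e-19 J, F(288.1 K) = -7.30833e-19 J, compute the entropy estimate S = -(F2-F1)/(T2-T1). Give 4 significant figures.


Step 1: dF = F2 - F1 = -7.30833e-19 - (-7.286e-19) = -2.233e-21 J
Step 2: dT = T2 - T1 = 288.1 - 283.4 = 4.7 K
Step 3: S = -dF/dT = -(-2.233e-21)/4.7 = 4.751e-22 J/K

4.751e-22


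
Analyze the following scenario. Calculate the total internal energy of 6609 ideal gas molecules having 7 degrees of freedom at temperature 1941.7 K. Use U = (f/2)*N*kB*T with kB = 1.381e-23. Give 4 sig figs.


Step 1: f/2 = 7/2 = 3.5
Step 2: N*kB*T = 6609*1.381e-23*1941.7 = 1.772e-16
Step 3: U = 3.5 * 1.772e-16 = 6.203e-16 J

6.203e-16


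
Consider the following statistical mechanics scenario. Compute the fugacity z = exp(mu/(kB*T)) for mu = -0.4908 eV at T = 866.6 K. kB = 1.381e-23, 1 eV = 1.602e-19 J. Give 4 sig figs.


Step 1: Convert mu to Joules: -0.4908*1.602e-19 = -7.863e-20 J
Step 2: kB*T = 1.381e-23*866.6 = 1.197e-20 J
Step 3: mu/(kB*T) = -6.57
Step 4: z = exp(-6.57) = 0.001402

0.001402


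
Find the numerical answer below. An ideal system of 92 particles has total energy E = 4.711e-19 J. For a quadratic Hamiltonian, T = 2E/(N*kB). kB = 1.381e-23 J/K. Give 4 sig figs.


Step 1: Numerator = 2*E = 2*4.711e-19 = 9.422e-19 J
Step 2: Denominator = N*kB = 92*1.381e-23 = 1.271e-21
Step 3: T = 9.422e-19 / 1.271e-21 = 741.6 K

741.6


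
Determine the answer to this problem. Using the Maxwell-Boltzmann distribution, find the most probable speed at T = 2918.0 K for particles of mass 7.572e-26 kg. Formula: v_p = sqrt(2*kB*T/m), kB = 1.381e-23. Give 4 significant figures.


Step 1: Numerator = 2*kB*T = 2*1.381e-23*2918.0 = 8.06e-20
Step 2: Ratio = 8.06e-20 / 7.572e-26 = 1.064e+06
Step 3: v_p = sqrt(1.064e+06) = 1032 m/s

1032


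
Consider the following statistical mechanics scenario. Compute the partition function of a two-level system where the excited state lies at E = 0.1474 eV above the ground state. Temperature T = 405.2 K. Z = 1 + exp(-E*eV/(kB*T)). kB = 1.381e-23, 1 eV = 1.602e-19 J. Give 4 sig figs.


Step 1: Compute beta*E = E*eV/(kB*T) = 0.1474*1.602e-19/(1.381e-23*405.2) = 4.22
Step 2: exp(-beta*E) = exp(-4.22) = 0.0147
Step 3: Z = 1 + 0.0147 = 1.015

1.015


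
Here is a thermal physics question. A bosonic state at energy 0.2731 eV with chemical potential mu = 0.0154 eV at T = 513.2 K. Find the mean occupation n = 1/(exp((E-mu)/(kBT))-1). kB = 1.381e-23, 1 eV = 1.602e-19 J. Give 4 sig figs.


Step 1: (E - mu) = 0.2577 eV
Step 2: x = (E-mu)*eV/(kB*T) = 0.2577*1.602e-19/(1.381e-23*513.2) = 5.825
Step 3: exp(x) = 338.7
Step 4: n = 1/(exp(x)-1) = 0.002962

0.002962


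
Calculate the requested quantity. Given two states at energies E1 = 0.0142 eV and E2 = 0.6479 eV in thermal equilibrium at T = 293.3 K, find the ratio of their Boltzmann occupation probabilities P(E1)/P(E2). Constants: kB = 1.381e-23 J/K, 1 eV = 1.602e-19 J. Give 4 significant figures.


Step 1: Compute energy difference dE = E1 - E2 = 0.0142 - 0.6479 = -0.6337 eV
Step 2: Convert to Joules: dE_J = -0.6337 * 1.602e-19 = -1.015e-19 J
Step 3: Compute exponent = -dE_J / (kB * T) = -(-1.015e-19) / (1.381e-23 * 293.3) = 25.06
Step 4: P(E1)/P(E2) = exp(25.06) = 7.672e+10

7.672e+10


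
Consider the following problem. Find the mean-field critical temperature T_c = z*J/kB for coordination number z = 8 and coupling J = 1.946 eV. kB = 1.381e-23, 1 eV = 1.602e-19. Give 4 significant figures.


Step 1: z*J = 8*1.946 = 15.57 eV
Step 2: Convert to Joules: 15.57*1.602e-19 = 2.494e-18 J
Step 3: T_c = 2.494e-18 / 1.381e-23 = 1.806e+05 K

1.806e+05


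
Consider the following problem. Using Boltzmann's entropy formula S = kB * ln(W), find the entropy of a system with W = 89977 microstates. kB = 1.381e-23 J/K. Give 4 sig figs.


Step 1: ln(W) = ln(89977) = 11.41
Step 2: S = kB * ln(W) = 1.381e-23 * 11.41
Step 3: S = 1.575e-22 J/K

1.575e-22


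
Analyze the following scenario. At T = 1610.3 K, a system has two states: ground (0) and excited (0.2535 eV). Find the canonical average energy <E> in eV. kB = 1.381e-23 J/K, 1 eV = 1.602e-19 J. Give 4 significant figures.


Step 1: beta*E = 0.2535*1.602e-19/(1.381e-23*1610.3) = 1.826
Step 2: exp(-beta*E) = 0.161
Step 3: <E> = 0.2535*0.161/(1+0.161) = 0.03516 eV

0.03516


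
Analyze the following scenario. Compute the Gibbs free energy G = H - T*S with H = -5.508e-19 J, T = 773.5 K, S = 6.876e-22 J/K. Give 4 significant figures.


Step 1: T*S = 773.5 * 6.876e-22 = 5.319e-19 J
Step 2: G = H - T*S = -5.508e-19 - 5.319e-19
Step 3: G = -1.083e-18 J

-1.083e-18


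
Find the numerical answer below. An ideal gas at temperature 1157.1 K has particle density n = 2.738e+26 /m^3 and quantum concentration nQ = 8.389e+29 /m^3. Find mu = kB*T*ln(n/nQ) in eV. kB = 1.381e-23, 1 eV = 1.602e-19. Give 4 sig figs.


Step 1: n/nQ = 2.738e+26/8.389e+29 = 0.0003264
Step 2: ln(n/nQ) = -8.027
Step 3: mu = kB*T*ln(n/nQ) = 1.598e-20*-8.027 = -1.283e-19 J
Step 4: Convert to eV: -1.283e-19/1.602e-19 = -0.8007 eV

-0.8007


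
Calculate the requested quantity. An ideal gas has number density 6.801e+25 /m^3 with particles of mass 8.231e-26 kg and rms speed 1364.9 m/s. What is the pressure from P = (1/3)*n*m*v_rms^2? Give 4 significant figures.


Step 1: v_rms^2 = 1364.9^2 = 1.863e+06
Step 2: n*m = 6.801e+25*8.231e-26 = 5.598
Step 3: P = (1/3)*5.598*1.863e+06 = 3.476e+06 Pa

3.476e+06


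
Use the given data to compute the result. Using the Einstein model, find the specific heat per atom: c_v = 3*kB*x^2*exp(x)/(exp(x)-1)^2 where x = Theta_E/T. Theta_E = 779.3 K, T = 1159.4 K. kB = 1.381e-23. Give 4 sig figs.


Step 1: x = Theta_E/T = 779.3/1159.4 = 0.6722
Step 2: x^2 = 0.4518
Step 3: exp(x) = 1.958
Step 4: c_v = 3*1.381e-23*0.4518*1.958/(1.958-1)^2 = 3.99e-23

3.99e-23


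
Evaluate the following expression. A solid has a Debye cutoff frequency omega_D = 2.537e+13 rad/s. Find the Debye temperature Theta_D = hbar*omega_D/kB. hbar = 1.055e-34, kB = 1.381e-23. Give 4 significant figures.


Step 1: hbar*omega_D = 1.055e-34 * 2.537e+13 = 2.677e-21 J
Step 2: Theta_D = 2.677e-21 / 1.381e-23
Step 3: Theta_D = 193.8 K

193.8


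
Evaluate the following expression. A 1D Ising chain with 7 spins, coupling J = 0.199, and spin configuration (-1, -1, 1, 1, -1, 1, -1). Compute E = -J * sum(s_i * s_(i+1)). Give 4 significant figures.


Step 1: Nearest-neighbor products: 1, -1, 1, -1, -1, -1
Step 2: Sum of products = -2
Step 3: E = -0.199 * -2 = 0.398

0.398


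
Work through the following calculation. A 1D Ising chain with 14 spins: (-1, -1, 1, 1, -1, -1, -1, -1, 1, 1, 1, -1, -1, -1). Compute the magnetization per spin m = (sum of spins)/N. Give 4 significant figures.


Step 1: Count up spins (+1): 5, down spins (-1): 9
Step 2: Total magnetization M = 5 - 9 = -4
Step 3: m = M/N = -4/14 = -0.2857

-0.2857


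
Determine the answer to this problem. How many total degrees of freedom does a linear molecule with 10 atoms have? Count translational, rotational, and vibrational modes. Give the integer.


Step 1: Translational DOF = 3
Step 2: Rotational DOF (linear) = 2
Step 3: Vibrational DOF = 3*10 - 5 = 25
Step 4: Total = 3 + 2 + 25 = 30

30


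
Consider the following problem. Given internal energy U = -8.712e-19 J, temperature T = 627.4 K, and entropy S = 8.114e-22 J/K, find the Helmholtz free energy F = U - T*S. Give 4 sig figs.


Step 1: T*S = 627.4 * 8.114e-22 = 5.091e-19 J
Step 2: F = U - T*S = -8.712e-19 - 5.091e-19
Step 3: F = -1.38e-18 J

-1.38e-18


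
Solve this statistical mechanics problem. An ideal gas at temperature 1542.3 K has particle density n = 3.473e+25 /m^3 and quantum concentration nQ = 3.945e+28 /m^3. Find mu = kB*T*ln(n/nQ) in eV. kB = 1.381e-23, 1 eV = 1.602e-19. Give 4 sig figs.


Step 1: n/nQ = 3.473e+25/3.945e+28 = 0.0008804
Step 2: ln(n/nQ) = -7.035
Step 3: mu = kB*T*ln(n/nQ) = 2.13e-20*-7.035 = -1.498e-19 J
Step 4: Convert to eV: -1.498e-19/1.602e-19 = -0.9354 eV

-0.9354


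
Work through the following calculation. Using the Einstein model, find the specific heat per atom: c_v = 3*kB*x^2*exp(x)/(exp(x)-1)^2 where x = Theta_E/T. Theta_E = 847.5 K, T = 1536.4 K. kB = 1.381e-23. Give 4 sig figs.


Step 1: x = Theta_E/T = 847.5/1536.4 = 0.5516
Step 2: x^2 = 0.3043
Step 3: exp(x) = 1.736
Step 4: c_v = 3*1.381e-23*0.3043*1.736/(1.736-1)^2 = 4.04e-23

4.04e-23


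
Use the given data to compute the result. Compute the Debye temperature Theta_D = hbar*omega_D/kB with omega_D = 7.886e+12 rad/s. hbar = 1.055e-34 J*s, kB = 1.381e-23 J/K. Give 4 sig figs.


Step 1: hbar*omega_D = 1.055e-34 * 7.886e+12 = 8.32e-22 J
Step 2: Theta_D = 8.32e-22 / 1.381e-23
Step 3: Theta_D = 60.24 K

60.24


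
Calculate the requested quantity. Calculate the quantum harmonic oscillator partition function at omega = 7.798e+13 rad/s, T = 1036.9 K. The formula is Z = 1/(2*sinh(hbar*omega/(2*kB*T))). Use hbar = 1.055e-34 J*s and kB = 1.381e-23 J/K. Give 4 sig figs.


Step 1: Compute x = hbar*omega/(kB*T) = 1.055e-34*7.798e+13/(1.381e-23*1036.9) = 0.5745
Step 2: x/2 = 0.2873
Step 3: sinh(x/2) = 0.2912
Step 4: Z = 1/(2*0.2912) = 1.717

1.717


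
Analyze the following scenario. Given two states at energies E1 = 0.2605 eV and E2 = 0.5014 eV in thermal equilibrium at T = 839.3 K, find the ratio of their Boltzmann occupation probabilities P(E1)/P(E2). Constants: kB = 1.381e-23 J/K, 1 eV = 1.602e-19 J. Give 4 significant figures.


Step 1: Compute energy difference dE = E1 - E2 = 0.2605 - 0.5014 = -0.2409 eV
Step 2: Convert to Joules: dE_J = -0.2409 * 1.602e-19 = -3.859e-20 J
Step 3: Compute exponent = -dE_J / (kB * T) = -(-3.859e-20) / (1.381e-23 * 839.3) = 3.33
Step 4: P(E1)/P(E2) = exp(3.33) = 27.93

27.93


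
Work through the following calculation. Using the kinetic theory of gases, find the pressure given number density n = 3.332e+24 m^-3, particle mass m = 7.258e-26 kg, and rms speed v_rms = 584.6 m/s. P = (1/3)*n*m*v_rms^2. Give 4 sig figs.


Step 1: v_rms^2 = 584.6^2 = 3.418e+05
Step 2: n*m = 3.332e+24*7.258e-26 = 0.2418
Step 3: P = (1/3)*0.2418*3.418e+05 = 2.755e+04 Pa

2.755e+04


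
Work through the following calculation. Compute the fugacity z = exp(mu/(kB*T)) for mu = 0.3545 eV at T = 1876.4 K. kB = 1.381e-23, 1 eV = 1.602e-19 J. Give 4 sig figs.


Step 1: Convert mu to Joules: 0.3545*1.602e-19 = 5.679e-20 J
Step 2: kB*T = 1.381e-23*1876.4 = 2.591e-20 J
Step 3: mu/(kB*T) = 2.192
Step 4: z = exp(2.192) = 8.949

8.949


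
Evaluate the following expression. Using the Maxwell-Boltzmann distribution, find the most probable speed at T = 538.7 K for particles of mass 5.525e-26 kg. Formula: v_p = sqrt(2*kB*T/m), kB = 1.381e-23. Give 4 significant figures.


Step 1: Numerator = 2*kB*T = 2*1.381e-23*538.7 = 1.488e-20
Step 2: Ratio = 1.488e-20 / 5.525e-26 = 2.693e+05
Step 3: v_p = sqrt(2.693e+05) = 518.9 m/s

518.9


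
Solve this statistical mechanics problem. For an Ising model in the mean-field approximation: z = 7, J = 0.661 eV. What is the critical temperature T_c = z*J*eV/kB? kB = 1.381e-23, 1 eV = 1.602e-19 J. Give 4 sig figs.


Step 1: z*J = 7*0.661 = 4.627 eV
Step 2: Convert to Joules: 4.627*1.602e-19 = 7.412e-19 J
Step 3: T_c = 7.412e-19 / 1.381e-23 = 5.367e+04 K

5.367e+04


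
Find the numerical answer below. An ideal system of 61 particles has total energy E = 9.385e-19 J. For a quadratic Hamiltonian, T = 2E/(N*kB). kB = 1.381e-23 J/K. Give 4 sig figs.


Step 1: Numerator = 2*E = 2*9.385e-19 = 1.877e-18 J
Step 2: Denominator = N*kB = 61*1.381e-23 = 8.424e-22
Step 3: T = 1.877e-18 / 8.424e-22 = 2228 K

2228


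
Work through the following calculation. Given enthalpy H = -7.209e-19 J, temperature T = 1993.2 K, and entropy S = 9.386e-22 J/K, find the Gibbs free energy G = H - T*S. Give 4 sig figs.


Step 1: T*S = 1993.2 * 9.386e-22 = 1.871e-18 J
Step 2: G = H - T*S = -7.209e-19 - 1.871e-18
Step 3: G = -2.592e-18 J

-2.592e-18


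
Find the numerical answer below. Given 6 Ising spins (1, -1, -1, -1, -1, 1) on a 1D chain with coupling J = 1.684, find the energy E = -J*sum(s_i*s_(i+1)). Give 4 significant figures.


Step 1: Nearest-neighbor products: -1, 1, 1, 1, -1
Step 2: Sum of products = 1
Step 3: E = -1.684 * 1 = -1.684

-1.684


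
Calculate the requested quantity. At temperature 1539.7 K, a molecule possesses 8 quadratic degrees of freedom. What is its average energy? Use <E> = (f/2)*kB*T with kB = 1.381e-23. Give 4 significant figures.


Step 1: f/2 = 8/2 = 4
Step 2: kB*T = 1.381e-23 * 1539.7 = 2.126e-20
Step 3: <E> = 4 * 2.126e-20 = 8.505e-20 J

8.505e-20


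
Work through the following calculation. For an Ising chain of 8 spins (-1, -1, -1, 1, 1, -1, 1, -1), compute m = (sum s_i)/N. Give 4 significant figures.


Step 1: Count up spins (+1): 3, down spins (-1): 5
Step 2: Total magnetization M = 3 - 5 = -2
Step 3: m = M/N = -2/8 = -0.25

-0.25


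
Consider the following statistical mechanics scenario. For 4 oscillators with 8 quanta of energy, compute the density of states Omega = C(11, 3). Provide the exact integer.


Step 1: Use binomial coefficient C(11, 3)
Step 2: Numerator = 11! / 8!
Step 3: Denominator = 3!
Step 4: Omega = 165

165


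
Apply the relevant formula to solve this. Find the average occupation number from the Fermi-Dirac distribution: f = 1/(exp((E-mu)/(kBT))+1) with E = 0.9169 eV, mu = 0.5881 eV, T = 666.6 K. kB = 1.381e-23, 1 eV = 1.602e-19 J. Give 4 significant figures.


Step 1: (E - mu) = 0.9169 - 0.5881 = 0.3288 eV
Step 2: Convert: (E-mu)*eV = 5.267e-20 J
Step 3: x = (E-mu)*eV/(kB*T) = 5.722
Step 4: f = 1/(exp(5.722)+1) = 0.003263

0.003263


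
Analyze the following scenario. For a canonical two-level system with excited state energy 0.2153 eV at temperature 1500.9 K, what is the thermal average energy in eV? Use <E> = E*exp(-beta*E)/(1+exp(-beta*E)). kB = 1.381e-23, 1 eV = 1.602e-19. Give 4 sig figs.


Step 1: beta*E = 0.2153*1.602e-19/(1.381e-23*1500.9) = 1.664
Step 2: exp(-beta*E) = 0.1894
Step 3: <E> = 0.2153*0.1894/(1+0.1894) = 0.03428 eV

0.03428


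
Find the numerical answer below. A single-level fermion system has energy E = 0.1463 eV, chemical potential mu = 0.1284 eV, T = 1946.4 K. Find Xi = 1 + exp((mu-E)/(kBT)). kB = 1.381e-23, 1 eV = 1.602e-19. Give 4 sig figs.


Step 1: (mu - E) = 0.1284 - 0.1463 = -0.0179 eV
Step 2: x = (mu-E)*eV/(kB*T) = -0.0179*1.602e-19/(1.381e-23*1946.4) = -0.1067
Step 3: exp(x) = 0.8988
Step 4: Xi = 1 + 0.8988 = 1.899

1.899


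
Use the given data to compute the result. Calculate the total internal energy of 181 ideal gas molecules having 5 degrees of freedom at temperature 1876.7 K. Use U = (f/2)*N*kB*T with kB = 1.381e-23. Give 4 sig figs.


Step 1: f/2 = 5/2 = 2.5
Step 2: N*kB*T = 181*1.381e-23*1876.7 = 4.691e-18
Step 3: U = 2.5 * 4.691e-18 = 1.173e-17 J

1.173e-17


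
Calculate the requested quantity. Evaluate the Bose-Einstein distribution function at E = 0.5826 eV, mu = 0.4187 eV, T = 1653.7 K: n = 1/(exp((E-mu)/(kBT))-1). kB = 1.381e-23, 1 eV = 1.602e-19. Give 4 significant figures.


Step 1: (E - mu) = 0.1639 eV
Step 2: x = (E-mu)*eV/(kB*T) = 0.1639*1.602e-19/(1.381e-23*1653.7) = 1.15
Step 3: exp(x) = 3.157
Step 4: n = 1/(exp(x)-1) = 0.4635

0.4635


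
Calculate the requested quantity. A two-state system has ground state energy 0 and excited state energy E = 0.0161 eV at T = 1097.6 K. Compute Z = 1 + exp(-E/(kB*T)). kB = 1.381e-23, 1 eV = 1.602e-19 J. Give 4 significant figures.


Step 1: Compute beta*E = E*eV/(kB*T) = 0.0161*1.602e-19/(1.381e-23*1097.6) = 0.1702
Step 2: exp(-beta*E) = exp(-0.1702) = 0.8435
Step 3: Z = 1 + 0.8435 = 1.844

1.844


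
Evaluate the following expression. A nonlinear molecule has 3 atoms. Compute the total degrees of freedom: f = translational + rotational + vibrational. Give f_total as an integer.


Step 1: Translational DOF = 3
Step 2: Rotational DOF (nonlinear) = 3
Step 3: Vibrational DOF = 3*3 - 6 = 3
Step 4: Total = 3 + 3 + 3 = 9

9


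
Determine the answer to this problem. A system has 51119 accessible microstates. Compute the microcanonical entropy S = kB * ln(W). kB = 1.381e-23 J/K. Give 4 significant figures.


Step 1: ln(W) = ln(51119) = 10.84
Step 2: S = kB * ln(W) = 1.381e-23 * 10.84
Step 3: S = 1.497e-22 J/K

1.497e-22


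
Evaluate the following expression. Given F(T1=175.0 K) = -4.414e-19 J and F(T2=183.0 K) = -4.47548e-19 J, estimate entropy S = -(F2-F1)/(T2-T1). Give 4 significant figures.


Step 1: dF = F2 - F1 = -4.47548e-19 - (-4.414e-19) = -6.148e-21 J
Step 2: dT = T2 - T1 = 183.0 - 175.0 = 8 K
Step 3: S = -dF/dT = -(-6.148e-21)/8 = 7.685e-22 J/K

7.685e-22


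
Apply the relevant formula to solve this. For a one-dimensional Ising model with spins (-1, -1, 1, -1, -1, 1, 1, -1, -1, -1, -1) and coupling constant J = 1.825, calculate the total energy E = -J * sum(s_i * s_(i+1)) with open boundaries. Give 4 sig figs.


Step 1: Nearest-neighbor products: 1, -1, -1, 1, -1, 1, -1, 1, 1, 1
Step 2: Sum of products = 2
Step 3: E = -1.825 * 2 = -3.65

-3.65


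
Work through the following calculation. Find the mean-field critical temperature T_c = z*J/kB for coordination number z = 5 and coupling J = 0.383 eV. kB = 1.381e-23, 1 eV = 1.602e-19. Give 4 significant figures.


Step 1: z*J = 5*0.383 = 1.915 eV
Step 2: Convert to Joules: 1.915*1.602e-19 = 3.068e-19 J
Step 3: T_c = 3.068e-19 / 1.381e-23 = 2.221e+04 K

2.221e+04


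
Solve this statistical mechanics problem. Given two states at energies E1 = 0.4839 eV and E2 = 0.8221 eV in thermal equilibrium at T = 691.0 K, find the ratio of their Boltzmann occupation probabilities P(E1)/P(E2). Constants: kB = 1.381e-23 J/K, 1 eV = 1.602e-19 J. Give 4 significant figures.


Step 1: Compute energy difference dE = E1 - E2 = 0.4839 - 0.8221 = -0.3382 eV
Step 2: Convert to Joules: dE_J = -0.3382 * 1.602e-19 = -5.418e-20 J
Step 3: Compute exponent = -dE_J / (kB * T) = -(-5.418e-20) / (1.381e-23 * 691.0) = 5.678
Step 4: P(E1)/P(E2) = exp(5.678) = 292.2

292.2


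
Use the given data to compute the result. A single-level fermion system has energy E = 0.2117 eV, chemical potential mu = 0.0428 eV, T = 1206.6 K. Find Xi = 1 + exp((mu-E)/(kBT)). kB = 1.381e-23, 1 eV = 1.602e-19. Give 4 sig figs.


Step 1: (mu - E) = 0.0428 - 0.2117 = -0.1689 eV
Step 2: x = (mu-E)*eV/(kB*T) = -0.1689*1.602e-19/(1.381e-23*1206.6) = -1.624
Step 3: exp(x) = 0.1971
Step 4: Xi = 1 + 0.1971 = 1.197

1.197


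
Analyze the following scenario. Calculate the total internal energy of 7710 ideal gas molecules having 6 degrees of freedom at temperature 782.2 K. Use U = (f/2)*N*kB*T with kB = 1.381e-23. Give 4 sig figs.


Step 1: f/2 = 6/2 = 3.0
Step 2: N*kB*T = 7710*1.381e-23*782.2 = 8.328e-17
Step 3: U = 3.0 * 8.328e-17 = 2.499e-16 J

2.499e-16


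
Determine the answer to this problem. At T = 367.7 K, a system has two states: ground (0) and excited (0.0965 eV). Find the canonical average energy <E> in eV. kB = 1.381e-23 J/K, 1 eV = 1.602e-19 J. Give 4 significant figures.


Step 1: beta*E = 0.0965*1.602e-19/(1.381e-23*367.7) = 3.044
Step 2: exp(-beta*E) = 0.04762
Step 3: <E> = 0.0965*0.04762/(1+0.04762) = 0.004387 eV

0.004387
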